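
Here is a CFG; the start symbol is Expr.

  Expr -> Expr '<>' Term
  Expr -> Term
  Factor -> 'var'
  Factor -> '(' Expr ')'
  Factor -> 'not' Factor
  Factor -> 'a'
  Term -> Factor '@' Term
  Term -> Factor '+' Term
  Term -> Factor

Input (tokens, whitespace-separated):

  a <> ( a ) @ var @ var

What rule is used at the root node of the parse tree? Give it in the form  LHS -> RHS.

[Expr [Expr [Term [Factor a]]] <> [Term [Factor ( [Expr [Term [Factor a]]] )] @ [Term [Factor var] @ [Term [Factor var]]]]]

Expr -> Expr '<>' Term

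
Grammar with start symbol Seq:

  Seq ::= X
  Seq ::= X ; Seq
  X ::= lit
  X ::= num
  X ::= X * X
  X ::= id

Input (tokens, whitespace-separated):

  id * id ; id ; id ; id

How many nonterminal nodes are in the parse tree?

[Seq [X [X id] * [X id]] ; [Seq [X id] ; [Seq [X id] ; [Seq [X id]]]]]

10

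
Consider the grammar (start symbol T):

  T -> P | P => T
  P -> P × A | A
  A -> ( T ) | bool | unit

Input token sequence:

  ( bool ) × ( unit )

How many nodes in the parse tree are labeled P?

4

[T [P [P [A ( [T [P [A bool]]] )]] × [A ( [T [P [A unit]]] )]]]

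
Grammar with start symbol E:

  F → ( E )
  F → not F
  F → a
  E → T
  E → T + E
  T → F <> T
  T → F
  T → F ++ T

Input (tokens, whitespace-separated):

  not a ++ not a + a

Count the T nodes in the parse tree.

[E [T [F not [F a]] ++ [T [F not [F a]]]] + [E [T [F a]]]]

3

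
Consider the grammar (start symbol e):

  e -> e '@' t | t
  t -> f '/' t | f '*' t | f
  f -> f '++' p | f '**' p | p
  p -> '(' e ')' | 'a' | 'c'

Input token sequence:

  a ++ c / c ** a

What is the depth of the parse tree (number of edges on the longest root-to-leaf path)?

[e [t [f [f [p a]] ++ [p c]] / [t [f [f [p c]] ** [p a]]]]]

6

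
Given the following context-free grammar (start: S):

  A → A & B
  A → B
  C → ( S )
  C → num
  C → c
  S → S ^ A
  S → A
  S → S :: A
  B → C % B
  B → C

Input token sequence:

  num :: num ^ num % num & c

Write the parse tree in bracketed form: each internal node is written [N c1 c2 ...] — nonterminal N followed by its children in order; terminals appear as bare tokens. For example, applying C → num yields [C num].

S
S ^ A
S :: A ^ A
A :: A ^ A
B :: A ^ A
C :: A ^ A
num :: A ^ A
num :: B ^ A
num :: C ^ A
num :: num ^ A
num :: num ^ A & B
num :: num ^ B & B
num :: num ^ C % B & B
num :: num ^ num % B & B
num :: num ^ num % C & B
num :: num ^ num % num & B
num :: num ^ num % num & C
num :: num ^ num % num & c

[S [S [S [A [B [C num]]]] :: [A [B [C num]]]] ^ [A [A [B [C num] % [B [C num]]]] & [B [C c]]]]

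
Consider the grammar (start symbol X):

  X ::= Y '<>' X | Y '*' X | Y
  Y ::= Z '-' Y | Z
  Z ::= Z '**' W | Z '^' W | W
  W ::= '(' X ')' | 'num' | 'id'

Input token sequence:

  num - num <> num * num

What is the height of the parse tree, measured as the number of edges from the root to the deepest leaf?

6

[X [Y [Z [W num]] - [Y [Z [W num]]]] <> [X [Y [Z [W num]]] * [X [Y [Z [W num]]]]]]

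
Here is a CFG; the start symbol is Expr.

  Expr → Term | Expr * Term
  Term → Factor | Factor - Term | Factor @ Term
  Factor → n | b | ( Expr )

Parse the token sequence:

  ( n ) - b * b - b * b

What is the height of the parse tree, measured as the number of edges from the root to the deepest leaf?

[Expr [Expr [Expr [Term [Factor ( [Expr [Term [Factor n]]] )] - [Term [Factor b]]]] * [Term [Factor b] - [Term [Factor b]]]] * [Term [Factor b]]]

8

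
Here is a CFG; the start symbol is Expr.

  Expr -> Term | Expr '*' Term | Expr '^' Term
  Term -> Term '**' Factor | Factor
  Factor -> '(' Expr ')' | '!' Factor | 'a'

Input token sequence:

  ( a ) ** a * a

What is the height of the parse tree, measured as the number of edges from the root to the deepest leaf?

8

[Expr [Expr [Term [Term [Factor ( [Expr [Term [Factor a]]] )]] ** [Factor a]]] * [Term [Factor a]]]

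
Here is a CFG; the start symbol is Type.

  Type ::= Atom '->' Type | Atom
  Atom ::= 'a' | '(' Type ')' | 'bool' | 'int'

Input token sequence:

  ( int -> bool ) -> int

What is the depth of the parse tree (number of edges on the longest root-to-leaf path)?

5

[Type [Atom ( [Type [Atom int] -> [Type [Atom bool]]] )] -> [Type [Atom int]]]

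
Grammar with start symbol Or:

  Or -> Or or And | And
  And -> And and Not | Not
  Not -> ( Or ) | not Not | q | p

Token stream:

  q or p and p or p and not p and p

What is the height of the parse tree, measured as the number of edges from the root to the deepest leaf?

5

[Or [Or [Or [And [Not q]]] or [And [And [Not p]] and [Not p]]] or [And [And [And [Not p]] and [Not not [Not p]]] and [Not p]]]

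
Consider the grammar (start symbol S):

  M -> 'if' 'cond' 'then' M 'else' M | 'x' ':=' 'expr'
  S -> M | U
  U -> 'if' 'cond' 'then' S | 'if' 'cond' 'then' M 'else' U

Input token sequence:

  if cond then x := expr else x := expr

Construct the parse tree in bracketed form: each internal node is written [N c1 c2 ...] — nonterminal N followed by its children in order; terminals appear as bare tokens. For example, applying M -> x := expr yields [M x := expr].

[S [M if cond then [M x := expr] else [M x := expr]]]

S
M
if cond then M else M
if cond then x := expr else M
if cond then x := expr else x := expr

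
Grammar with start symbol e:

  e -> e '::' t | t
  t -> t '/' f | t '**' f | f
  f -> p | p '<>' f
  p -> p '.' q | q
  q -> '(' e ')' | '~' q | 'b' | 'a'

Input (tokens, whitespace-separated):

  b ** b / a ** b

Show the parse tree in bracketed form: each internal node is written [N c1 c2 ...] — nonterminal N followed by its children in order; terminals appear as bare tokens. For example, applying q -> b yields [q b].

e
t
t ** f
t / f ** f
t ** f / f ** f
f ** f / f ** f
p ** f / f ** f
q ** f / f ** f
b ** f / f ** f
b ** p / f ** f
b ** q / f ** f
b ** b / f ** f
b ** b / p ** f
b ** b / q ** f
b ** b / a ** f
b ** b / a ** p
b ** b / a ** q
b ** b / a ** b

[e [t [t [t [t [f [p [q b]]]] ** [f [p [q b]]]] / [f [p [q a]]]] ** [f [p [q b]]]]]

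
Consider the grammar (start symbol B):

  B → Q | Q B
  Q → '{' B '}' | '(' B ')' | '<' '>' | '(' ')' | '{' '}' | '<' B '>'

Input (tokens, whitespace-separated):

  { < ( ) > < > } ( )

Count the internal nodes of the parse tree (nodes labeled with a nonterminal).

[B [Q { [B [Q < [B [Q ( )]] >] [B [Q < >]]] }] [B [Q ( )]]]

10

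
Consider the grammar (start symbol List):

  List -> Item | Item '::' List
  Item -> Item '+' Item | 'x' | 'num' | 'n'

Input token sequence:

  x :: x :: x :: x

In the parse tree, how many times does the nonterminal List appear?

[List [Item x] :: [List [Item x] :: [List [Item x] :: [List [Item x]]]]]

4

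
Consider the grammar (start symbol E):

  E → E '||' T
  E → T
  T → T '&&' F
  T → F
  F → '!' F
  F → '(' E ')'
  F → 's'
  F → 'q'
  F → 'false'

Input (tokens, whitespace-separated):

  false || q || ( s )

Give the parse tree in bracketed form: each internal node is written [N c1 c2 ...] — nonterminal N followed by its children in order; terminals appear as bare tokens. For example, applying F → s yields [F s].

E
E || T
E || T || T
T || T || T
F || T || T
false || T || T
false || F || T
false || q || T
false || q || F
false || q || ( E )
false || q || ( T )
false || q || ( F )
false || q || ( s )

[E [E [E [T [F false]]] || [T [F q]]] || [T [F ( [E [T [F s]]] )]]]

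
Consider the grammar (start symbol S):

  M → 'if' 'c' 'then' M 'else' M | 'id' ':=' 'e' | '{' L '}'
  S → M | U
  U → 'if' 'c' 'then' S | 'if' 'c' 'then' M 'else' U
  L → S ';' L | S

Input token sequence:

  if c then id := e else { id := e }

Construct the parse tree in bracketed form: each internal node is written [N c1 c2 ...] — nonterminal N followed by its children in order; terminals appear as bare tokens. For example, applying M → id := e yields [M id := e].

S
M
if c then M else M
if c then id := e else M
if c then id := e else { L }
if c then id := e else { S }
if c then id := e else { M }
if c then id := e else { id := e }

[S [M if c then [M id := e] else [M { [L [S [M id := e]]] }]]]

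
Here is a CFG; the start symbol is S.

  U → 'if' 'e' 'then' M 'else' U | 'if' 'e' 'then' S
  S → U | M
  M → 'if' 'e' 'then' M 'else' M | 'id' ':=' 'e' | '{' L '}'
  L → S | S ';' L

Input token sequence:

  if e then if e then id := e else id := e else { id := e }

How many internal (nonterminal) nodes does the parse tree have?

[S [M if e then [M if e then [M id := e] else [M id := e]] else [M { [L [S [M id := e]]] }]]]

9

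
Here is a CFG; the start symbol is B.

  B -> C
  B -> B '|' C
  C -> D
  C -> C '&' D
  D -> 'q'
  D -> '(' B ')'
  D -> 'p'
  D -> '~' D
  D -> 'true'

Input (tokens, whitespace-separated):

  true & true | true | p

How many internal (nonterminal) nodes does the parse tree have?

[B [B [B [C [C [D true]] & [D true]]] | [C [D true]]] | [C [D p]]]

11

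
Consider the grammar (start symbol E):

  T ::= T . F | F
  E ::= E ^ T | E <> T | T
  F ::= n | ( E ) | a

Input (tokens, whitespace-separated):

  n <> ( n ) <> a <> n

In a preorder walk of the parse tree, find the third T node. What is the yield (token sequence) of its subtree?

[E [E [E [E [T [F n]]] <> [T [F ( [E [T [F n]]] )]]] <> [T [F a]]] <> [T [F n]]]

n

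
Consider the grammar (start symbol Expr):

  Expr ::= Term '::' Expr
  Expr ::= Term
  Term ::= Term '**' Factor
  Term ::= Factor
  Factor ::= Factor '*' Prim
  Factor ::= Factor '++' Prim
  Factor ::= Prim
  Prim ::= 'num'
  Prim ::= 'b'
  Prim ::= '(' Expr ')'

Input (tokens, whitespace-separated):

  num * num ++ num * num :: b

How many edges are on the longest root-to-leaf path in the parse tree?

[Expr [Term [Factor [Factor [Factor [Factor [Prim num]] * [Prim num]] ++ [Prim num]] * [Prim num]]] :: [Expr [Term [Factor [Prim b]]]]]

7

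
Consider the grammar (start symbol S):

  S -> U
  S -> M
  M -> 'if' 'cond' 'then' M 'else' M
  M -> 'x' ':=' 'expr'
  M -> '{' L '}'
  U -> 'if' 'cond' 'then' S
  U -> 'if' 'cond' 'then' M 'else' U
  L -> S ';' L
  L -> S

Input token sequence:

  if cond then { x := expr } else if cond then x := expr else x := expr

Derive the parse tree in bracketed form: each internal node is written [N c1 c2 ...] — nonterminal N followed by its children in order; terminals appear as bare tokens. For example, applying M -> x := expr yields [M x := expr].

S
M
if cond then M else M
if cond then { L } else M
if cond then { S } else M
if cond then { M } else M
if cond then { x := expr } else M
if cond then { x := expr } else if cond then M else M
if cond then { x := expr } else if cond then x := expr else M
if cond then { x := expr } else if cond then x := expr else x := expr

[S [M if cond then [M { [L [S [M x := expr]]] }] else [M if cond then [M x := expr] else [M x := expr]]]]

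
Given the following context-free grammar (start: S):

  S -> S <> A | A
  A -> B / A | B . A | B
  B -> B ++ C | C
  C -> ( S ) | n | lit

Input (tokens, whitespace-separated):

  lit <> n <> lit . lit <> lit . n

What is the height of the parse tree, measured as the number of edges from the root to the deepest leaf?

[S [S [S [S [A [B [C lit]]]] <> [A [B [C n]]]] <> [A [B [C lit]] . [A [B [C lit]]]]] <> [A [B [C lit]] . [A [B [C n]]]]]

7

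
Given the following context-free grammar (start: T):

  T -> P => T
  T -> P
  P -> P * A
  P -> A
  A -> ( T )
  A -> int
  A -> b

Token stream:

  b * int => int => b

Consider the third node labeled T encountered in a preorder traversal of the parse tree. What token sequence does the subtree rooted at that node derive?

[T [P [P [A b]] * [A int]] => [T [P [A int]] => [T [P [A b]]]]]

b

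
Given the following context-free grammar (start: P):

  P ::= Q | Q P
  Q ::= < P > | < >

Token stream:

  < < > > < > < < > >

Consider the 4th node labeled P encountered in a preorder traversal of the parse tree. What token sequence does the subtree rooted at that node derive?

< < > >

[P [Q < [P [Q < >]] >] [P [Q < >] [P [Q < [P [Q < >]] >]]]]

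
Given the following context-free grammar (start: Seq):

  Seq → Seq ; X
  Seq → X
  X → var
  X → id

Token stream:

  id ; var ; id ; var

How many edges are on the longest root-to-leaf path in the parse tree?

5

[Seq [Seq [Seq [Seq [X id]] ; [X var]] ; [X id]] ; [X var]]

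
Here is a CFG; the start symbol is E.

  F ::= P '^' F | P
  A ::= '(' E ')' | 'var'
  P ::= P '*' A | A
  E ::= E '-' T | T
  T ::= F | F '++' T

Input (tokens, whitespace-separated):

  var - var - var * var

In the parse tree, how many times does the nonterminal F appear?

3

[E [E [E [T [F [P [A var]]]]] - [T [F [P [A var]]]]] - [T [F [P [P [A var]] * [A var]]]]]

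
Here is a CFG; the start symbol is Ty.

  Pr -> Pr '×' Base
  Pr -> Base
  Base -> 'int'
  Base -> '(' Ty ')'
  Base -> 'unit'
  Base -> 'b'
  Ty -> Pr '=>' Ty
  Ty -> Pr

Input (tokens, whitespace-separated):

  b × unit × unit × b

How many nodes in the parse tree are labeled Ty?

1

[Ty [Pr [Pr [Pr [Pr [Base b]] × [Base unit]] × [Base unit]] × [Base b]]]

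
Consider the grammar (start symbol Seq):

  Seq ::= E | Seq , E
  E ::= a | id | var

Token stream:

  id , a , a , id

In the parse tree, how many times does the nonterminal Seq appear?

[Seq [Seq [Seq [Seq [E id]] , [E a]] , [E a]] , [E id]]

4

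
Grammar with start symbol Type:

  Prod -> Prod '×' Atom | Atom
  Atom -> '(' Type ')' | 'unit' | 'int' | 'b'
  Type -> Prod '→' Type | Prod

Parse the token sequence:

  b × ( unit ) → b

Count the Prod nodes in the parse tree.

4

[Type [Prod [Prod [Atom b]] × [Atom ( [Type [Prod [Atom unit]]] )]] → [Type [Prod [Atom b]]]]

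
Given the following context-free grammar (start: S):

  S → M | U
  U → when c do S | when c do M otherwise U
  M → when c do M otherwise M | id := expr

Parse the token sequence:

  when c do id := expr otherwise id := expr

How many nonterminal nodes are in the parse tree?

4

[S [M when c do [M id := expr] otherwise [M id := expr]]]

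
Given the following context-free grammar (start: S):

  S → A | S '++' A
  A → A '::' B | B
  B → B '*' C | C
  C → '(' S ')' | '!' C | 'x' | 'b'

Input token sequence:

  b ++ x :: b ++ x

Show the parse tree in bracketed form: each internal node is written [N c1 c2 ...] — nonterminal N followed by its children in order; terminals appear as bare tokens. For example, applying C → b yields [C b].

[S [S [S [A [B [C b]]]] ++ [A [A [B [C x]]] :: [B [C b]]]] ++ [A [B [C x]]]]

S
S ++ A
S ++ A ++ A
A ++ A ++ A
B ++ A ++ A
C ++ A ++ A
b ++ A ++ A
b ++ A :: B ++ A
b ++ B :: B ++ A
b ++ C :: B ++ A
b ++ x :: B ++ A
b ++ x :: C ++ A
b ++ x :: b ++ A
b ++ x :: b ++ B
b ++ x :: b ++ C
b ++ x :: b ++ x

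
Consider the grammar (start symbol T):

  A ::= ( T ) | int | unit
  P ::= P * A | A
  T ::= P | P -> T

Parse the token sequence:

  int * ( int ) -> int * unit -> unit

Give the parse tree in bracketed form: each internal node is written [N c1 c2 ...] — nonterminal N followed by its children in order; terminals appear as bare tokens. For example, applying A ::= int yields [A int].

[T [P [P [A int]] * [A ( [T [P [A int]]] )]] -> [T [P [P [A int]] * [A unit]] -> [T [P [A unit]]]]]

T
P -> T
P * A -> T
A * A -> T
int * A -> T
int * ( T ) -> T
int * ( P ) -> T
int * ( A ) -> T
int * ( int ) -> T
int * ( int ) -> P -> T
int * ( int ) -> P * A -> T
int * ( int ) -> A * A -> T
int * ( int ) -> int * A -> T
int * ( int ) -> int * unit -> T
int * ( int ) -> int * unit -> P
int * ( int ) -> int * unit -> A
int * ( int ) -> int * unit -> unit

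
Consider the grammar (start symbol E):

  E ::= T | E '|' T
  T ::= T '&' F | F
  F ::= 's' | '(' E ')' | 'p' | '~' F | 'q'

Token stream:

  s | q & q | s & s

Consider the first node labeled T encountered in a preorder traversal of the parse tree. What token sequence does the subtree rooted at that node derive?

[E [E [E [T [F s]]] | [T [T [F q]] & [F q]]] | [T [T [F s]] & [F s]]]

s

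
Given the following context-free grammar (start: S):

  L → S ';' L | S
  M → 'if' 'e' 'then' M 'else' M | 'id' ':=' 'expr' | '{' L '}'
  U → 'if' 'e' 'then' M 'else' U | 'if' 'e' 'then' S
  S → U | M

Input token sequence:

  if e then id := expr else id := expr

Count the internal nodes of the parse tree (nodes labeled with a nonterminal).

4

[S [M if e then [M id := expr] else [M id := expr]]]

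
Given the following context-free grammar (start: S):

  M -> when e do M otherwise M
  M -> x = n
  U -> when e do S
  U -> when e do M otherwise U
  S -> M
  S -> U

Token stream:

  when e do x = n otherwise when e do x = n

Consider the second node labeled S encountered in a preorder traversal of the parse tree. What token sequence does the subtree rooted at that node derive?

[S [U when e do [M x = n] otherwise [U when e do [S [M x = n]]]]]

x = n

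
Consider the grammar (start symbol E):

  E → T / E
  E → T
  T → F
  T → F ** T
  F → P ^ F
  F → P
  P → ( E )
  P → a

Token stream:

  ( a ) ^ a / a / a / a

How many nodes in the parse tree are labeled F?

[E [T [F [P ( [E [T [F [P a]]]] )] ^ [F [P a]]]] / [E [T [F [P a]]] / [E [T [F [P a]]] / [E [T [F [P a]]]]]]]

6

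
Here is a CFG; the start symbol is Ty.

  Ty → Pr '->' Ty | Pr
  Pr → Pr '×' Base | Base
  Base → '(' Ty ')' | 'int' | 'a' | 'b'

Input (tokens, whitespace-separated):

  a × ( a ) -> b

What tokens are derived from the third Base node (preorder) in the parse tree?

[Ty [Pr [Pr [Base a]] × [Base ( [Ty [Pr [Base a]]] )]] -> [Ty [Pr [Base b]]]]

a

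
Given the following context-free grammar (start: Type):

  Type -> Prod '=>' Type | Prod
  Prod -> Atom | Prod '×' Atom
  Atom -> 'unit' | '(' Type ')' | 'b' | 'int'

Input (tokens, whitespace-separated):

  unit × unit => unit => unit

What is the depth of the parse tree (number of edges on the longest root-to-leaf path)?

[Type [Prod [Prod [Atom unit]] × [Atom unit]] => [Type [Prod [Atom unit]] => [Type [Prod [Atom unit]]]]]

5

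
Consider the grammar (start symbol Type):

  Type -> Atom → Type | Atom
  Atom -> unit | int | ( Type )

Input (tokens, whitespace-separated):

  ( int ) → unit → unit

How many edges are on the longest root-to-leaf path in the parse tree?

[Type [Atom ( [Type [Atom int]] )] → [Type [Atom unit] → [Type [Atom unit]]]]

4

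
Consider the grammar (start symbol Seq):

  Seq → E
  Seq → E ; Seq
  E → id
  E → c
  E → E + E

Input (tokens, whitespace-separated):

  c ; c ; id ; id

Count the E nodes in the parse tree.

4

[Seq [E c] ; [Seq [E c] ; [Seq [E id] ; [Seq [E id]]]]]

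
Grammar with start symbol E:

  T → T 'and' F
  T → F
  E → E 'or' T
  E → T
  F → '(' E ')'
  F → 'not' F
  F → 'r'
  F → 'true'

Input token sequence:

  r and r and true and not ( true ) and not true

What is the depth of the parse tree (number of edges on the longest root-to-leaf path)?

8

[E [T [T [T [T [T [F r]] and [F r]] and [F true]] and [F not [F ( [E [T [F true]]] )]]] and [F not [F true]]]]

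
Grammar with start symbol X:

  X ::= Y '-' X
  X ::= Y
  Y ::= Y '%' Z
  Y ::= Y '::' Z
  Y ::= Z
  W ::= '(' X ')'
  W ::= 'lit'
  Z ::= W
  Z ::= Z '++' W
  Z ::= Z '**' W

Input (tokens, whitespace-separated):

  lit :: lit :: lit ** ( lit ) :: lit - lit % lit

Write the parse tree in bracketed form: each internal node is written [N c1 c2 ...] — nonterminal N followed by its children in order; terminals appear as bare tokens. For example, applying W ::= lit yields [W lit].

[X [Y [Y [Y [Y [Z [W lit]]] :: [Z [W lit]]] :: [Z [Z [W lit]] ** [W ( [X [Y [Z [W lit]]]] )]]] :: [Z [W lit]]] - [X [Y [Y [Z [W lit]]] % [Z [W lit]]]]]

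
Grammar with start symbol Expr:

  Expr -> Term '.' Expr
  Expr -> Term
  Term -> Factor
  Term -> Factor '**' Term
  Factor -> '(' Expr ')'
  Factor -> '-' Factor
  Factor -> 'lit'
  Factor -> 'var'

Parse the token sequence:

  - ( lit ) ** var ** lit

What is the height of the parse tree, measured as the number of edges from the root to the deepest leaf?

[Expr [Term [Factor - [Factor ( [Expr [Term [Factor lit]]] )]] ** [Term [Factor var] ** [Term [Factor lit]]]]]

7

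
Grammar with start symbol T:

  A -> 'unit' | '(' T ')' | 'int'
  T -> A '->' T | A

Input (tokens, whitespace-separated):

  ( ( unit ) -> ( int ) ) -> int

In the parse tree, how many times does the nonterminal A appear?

6

[T [A ( [T [A ( [T [A unit]] )] -> [T [A ( [T [A int]] )]]] )] -> [T [A int]]]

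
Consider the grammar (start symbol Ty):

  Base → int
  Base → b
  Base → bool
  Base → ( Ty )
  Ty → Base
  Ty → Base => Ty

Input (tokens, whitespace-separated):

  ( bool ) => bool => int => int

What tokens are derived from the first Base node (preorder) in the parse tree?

( bool )

[Ty [Base ( [Ty [Base bool]] )] => [Ty [Base bool] => [Ty [Base int] => [Ty [Base int]]]]]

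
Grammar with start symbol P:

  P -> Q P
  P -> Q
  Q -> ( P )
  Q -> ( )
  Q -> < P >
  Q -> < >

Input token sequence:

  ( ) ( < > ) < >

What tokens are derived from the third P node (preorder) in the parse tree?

[P [Q ( )] [P [Q ( [P [Q < >]] )] [P [Q < >]]]]

< >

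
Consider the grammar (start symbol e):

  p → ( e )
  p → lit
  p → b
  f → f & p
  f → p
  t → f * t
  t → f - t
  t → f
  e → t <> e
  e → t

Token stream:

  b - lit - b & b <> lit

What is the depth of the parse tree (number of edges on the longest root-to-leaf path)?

7

[e [t [f [p b]] - [t [f [p lit]] - [t [f [f [p b]] & [p b]]]]] <> [e [t [f [p lit]]]]]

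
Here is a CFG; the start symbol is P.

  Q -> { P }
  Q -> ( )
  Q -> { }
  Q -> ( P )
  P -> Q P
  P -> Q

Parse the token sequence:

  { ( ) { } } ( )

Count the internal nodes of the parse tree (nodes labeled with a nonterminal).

8

[P [Q { [P [Q ( )] [P [Q { }]]] }] [P [Q ( )]]]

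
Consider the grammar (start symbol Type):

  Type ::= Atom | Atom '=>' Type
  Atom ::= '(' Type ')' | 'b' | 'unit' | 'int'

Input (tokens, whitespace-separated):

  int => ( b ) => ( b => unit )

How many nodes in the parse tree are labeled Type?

[Type [Atom int] => [Type [Atom ( [Type [Atom b]] )] => [Type [Atom ( [Type [Atom b] => [Type [Atom unit]]] )]]]]

6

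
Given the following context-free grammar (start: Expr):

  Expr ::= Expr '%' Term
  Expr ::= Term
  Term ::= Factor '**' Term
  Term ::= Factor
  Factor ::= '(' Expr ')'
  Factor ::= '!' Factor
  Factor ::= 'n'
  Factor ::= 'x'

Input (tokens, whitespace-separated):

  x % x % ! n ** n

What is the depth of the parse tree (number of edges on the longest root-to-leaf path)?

[Expr [Expr [Expr [Term [Factor x]]] % [Term [Factor x]]] % [Term [Factor ! [Factor n]] ** [Term [Factor n]]]]

5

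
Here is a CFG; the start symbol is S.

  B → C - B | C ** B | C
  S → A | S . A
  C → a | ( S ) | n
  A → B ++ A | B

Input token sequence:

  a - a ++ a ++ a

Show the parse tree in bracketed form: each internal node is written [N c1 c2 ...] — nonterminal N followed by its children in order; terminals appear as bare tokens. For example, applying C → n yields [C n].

[S [A [B [C a] - [B [C a]]] ++ [A [B [C a]] ++ [A [B [C a]]]]]]

S
A
B ++ A
C - B ++ A
a - B ++ A
a - C ++ A
a - a ++ A
a - a ++ B ++ A
a - a ++ C ++ A
a - a ++ a ++ A
a - a ++ a ++ B
a - a ++ a ++ C
a - a ++ a ++ a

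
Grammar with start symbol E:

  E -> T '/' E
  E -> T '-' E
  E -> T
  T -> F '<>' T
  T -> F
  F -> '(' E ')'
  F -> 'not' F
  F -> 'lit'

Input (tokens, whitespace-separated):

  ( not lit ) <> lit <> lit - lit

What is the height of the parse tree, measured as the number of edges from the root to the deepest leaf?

[E [T [F ( [E [T [F not [F lit]]]] )] <> [T [F lit] <> [T [F lit]]]] - [E [T [F lit]]]]

7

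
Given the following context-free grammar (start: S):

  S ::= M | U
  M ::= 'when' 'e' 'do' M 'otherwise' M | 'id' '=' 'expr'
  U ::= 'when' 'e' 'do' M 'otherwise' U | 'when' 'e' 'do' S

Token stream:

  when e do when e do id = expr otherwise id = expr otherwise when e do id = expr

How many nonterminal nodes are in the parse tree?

8

[S [U when e do [M when e do [M id = expr] otherwise [M id = expr]] otherwise [U when e do [S [M id = expr]]]]]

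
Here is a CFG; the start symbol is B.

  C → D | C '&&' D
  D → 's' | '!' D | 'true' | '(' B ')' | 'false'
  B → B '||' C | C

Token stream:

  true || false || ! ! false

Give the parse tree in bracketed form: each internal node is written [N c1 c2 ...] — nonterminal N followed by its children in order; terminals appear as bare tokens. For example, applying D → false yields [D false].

[B [B [B [C [D true]]] || [C [D false]]] || [C [D ! [D ! [D false]]]]]

B
B || C
B || C || C
C || C || C
D || C || C
true || C || C
true || D || C
true || false || C
true || false || D
true || false || ! D
true || false || ! ! D
true || false || ! ! false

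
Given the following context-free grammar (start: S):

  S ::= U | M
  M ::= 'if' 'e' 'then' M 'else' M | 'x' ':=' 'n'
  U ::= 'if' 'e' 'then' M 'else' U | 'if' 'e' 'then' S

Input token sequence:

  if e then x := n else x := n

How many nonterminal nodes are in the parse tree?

[S [M if e then [M x := n] else [M x := n]]]

4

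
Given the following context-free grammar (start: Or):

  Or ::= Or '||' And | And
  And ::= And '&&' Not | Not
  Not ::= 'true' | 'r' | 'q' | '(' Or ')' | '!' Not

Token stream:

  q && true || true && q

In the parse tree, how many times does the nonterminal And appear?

[Or [Or [And [And [Not q]] && [Not true]]] || [And [And [Not true]] && [Not q]]]

4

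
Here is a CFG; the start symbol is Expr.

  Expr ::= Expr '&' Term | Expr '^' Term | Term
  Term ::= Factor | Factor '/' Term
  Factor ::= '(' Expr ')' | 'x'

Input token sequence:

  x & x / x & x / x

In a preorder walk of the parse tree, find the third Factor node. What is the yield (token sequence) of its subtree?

x

[Expr [Expr [Expr [Term [Factor x]]] & [Term [Factor x] / [Term [Factor x]]]] & [Term [Factor x] / [Term [Factor x]]]]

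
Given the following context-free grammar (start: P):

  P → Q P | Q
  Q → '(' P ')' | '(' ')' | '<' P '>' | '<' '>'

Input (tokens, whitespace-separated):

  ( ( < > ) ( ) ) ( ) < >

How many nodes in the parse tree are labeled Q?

6

[P [Q ( [P [Q ( [P [Q < >]] )] [P [Q ( )]]] )] [P [Q ( )] [P [Q < >]]]]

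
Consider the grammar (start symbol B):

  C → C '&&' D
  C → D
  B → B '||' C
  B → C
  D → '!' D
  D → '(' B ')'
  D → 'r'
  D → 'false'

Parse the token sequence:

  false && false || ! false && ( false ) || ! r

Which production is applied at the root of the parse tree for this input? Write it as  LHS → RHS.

B → B '||' C

[B [B [B [C [C [D false]] && [D false]]] || [C [C [D ! [D false]]] && [D ( [B [C [D false]]] )]]] || [C [D ! [D r]]]]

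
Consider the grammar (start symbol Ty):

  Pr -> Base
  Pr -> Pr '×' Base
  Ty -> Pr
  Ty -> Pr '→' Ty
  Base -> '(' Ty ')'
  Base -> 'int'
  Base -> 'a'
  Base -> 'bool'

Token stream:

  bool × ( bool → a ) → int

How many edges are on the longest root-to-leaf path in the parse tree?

[Ty [Pr [Pr [Base bool]] × [Base ( [Ty [Pr [Base bool]] → [Ty [Pr [Base a]]]] )]] → [Ty [Pr [Base int]]]]

7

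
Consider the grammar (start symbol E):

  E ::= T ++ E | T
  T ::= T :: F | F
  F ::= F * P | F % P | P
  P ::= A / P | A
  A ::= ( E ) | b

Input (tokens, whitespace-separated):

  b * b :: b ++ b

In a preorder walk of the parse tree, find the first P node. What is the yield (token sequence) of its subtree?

[E [T [T [F [F [P [A b]]] * [P [A b]]]] :: [F [P [A b]]]] ++ [E [T [F [P [A b]]]]]]

b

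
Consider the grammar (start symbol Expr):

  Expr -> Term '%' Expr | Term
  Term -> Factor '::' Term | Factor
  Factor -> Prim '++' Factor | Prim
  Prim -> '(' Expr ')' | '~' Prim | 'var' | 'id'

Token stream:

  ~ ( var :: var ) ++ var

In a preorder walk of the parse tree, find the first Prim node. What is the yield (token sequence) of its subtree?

~ ( var :: var )

[Expr [Term [Factor [Prim ~ [Prim ( [Expr [Term [Factor [Prim var]] :: [Term [Factor [Prim var]]]]] )]] ++ [Factor [Prim var]]]]]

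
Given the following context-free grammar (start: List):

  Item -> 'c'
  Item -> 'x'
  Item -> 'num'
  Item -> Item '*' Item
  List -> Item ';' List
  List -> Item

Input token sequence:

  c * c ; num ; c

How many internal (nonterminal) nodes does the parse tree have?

[List [Item [Item c] * [Item c]] ; [List [Item num] ; [List [Item c]]]]

8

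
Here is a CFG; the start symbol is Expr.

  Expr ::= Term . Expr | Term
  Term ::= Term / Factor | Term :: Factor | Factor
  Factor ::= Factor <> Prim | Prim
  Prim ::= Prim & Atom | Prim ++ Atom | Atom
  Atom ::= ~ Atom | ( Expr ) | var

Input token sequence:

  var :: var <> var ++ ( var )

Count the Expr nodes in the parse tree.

[Expr [Term [Term [Factor [Prim [Atom var]]]] :: [Factor [Factor [Prim [Atom var]]] <> [Prim [Prim [Atom var]] ++ [Atom ( [Expr [Term [Factor [Prim [Atom var]]]]] )]]]]]

2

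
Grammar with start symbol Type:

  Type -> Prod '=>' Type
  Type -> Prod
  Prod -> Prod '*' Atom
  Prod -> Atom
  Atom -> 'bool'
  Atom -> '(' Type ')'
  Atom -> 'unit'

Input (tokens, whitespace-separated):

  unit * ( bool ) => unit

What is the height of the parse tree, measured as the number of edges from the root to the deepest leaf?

[Type [Prod [Prod [Atom unit]] * [Atom ( [Type [Prod [Atom bool]]] )]] => [Type [Prod [Atom unit]]]]

6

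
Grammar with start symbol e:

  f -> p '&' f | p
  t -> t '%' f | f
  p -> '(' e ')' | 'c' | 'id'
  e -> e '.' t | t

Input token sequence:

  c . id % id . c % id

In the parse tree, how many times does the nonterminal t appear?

5

[e [e [e [t [f [p c]]]] . [t [t [f [p id]]] % [f [p id]]]] . [t [t [f [p c]]] % [f [p id]]]]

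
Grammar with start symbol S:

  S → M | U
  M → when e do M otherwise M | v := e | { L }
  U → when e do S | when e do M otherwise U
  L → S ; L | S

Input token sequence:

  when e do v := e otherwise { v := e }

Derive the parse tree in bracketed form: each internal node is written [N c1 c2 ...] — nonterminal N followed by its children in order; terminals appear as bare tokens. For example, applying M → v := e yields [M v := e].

[S [M when e do [M v := e] otherwise [M { [L [S [M v := e]]] }]]]

S
M
when e do M otherwise M
when e do v := e otherwise M
when e do v := e otherwise { L }
when e do v := e otherwise { S }
when e do v := e otherwise { M }
when e do v := e otherwise { v := e }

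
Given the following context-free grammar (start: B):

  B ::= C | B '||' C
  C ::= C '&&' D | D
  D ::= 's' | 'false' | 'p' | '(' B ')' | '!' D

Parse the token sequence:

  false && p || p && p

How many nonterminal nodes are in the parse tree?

10

[B [B [C [C [D false]] && [D p]]] || [C [C [D p]] && [D p]]]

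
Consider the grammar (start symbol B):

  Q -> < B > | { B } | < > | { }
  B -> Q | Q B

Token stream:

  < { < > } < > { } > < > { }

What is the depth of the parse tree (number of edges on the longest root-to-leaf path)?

[B [Q < [B [Q { [B [Q < >]] }] [B [Q < >] [B [Q { }]]]] >] [B [Q < >] [B [Q { }]]]]

6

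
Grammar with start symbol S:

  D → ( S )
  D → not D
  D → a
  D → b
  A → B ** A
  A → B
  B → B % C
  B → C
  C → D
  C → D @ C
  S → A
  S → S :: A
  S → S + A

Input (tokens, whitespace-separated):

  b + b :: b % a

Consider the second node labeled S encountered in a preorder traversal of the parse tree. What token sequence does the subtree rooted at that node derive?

[S [S [S [A [B [C [D b]]]]] + [A [B [C [D b]]]]] :: [A [B [B [C [D b]]] % [C [D a]]]]]

b + b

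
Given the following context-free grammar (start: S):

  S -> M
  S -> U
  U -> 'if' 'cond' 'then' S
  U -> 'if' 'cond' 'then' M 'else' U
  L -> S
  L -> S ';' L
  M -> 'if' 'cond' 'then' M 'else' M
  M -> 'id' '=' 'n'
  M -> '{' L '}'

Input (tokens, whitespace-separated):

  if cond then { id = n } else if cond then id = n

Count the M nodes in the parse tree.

3

[S [U if cond then [M { [L [S [M id = n]]] }] else [U if cond then [S [M id = n]]]]]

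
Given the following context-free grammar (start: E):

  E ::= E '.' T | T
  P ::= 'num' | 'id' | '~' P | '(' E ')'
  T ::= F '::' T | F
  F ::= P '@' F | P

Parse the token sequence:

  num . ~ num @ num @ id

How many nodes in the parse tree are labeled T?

2

[E [E [T [F [P num]]]] . [T [F [P ~ [P num]] @ [F [P num] @ [F [P id]]]]]]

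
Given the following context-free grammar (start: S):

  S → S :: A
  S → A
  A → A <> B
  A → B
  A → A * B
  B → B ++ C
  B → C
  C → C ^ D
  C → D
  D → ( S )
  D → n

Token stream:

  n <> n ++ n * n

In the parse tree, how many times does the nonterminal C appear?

4

[S [A [A [A [B [C [D n]]]] <> [B [B [C [D n]]] ++ [C [D n]]]] * [B [C [D n]]]]]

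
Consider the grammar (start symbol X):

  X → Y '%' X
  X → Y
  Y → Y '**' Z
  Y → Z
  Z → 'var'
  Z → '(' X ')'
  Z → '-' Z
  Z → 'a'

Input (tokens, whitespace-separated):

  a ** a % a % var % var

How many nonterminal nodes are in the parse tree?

14

[X [Y [Y [Z a]] ** [Z a]] % [X [Y [Z a]] % [X [Y [Z var]] % [X [Y [Z var]]]]]]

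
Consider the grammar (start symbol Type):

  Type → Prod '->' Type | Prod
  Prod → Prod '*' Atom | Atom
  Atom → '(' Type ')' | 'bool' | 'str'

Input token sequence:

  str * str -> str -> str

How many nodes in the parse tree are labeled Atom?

4

[Type [Prod [Prod [Atom str]] * [Atom str]] -> [Type [Prod [Atom str]] -> [Type [Prod [Atom str]]]]]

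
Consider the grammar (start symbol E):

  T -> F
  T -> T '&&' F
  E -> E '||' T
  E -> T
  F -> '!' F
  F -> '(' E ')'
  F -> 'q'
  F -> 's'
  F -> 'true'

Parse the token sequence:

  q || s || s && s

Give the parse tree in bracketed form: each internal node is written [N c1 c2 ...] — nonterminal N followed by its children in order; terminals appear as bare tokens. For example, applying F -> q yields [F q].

[E [E [E [T [F q]]] || [T [F s]]] || [T [T [F s]] && [F s]]]

E
E || T
E || T || T
T || T || T
F || T || T
q || T || T
q || F || T
q || s || T
q || s || T && F
q || s || F && F
q || s || s && F
q || s || s && s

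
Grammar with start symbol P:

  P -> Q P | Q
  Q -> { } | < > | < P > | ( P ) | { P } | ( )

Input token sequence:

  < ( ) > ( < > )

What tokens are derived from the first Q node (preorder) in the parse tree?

[P [Q < [P [Q ( )]] >] [P [Q ( [P [Q < >]] )]]]

< ( ) >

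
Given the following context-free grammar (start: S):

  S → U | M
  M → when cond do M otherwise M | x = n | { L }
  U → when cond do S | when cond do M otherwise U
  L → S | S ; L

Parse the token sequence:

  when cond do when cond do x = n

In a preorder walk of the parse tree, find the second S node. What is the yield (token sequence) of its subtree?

[S [U when cond do [S [U when cond do [S [M x = n]]]]]]

when cond do x = n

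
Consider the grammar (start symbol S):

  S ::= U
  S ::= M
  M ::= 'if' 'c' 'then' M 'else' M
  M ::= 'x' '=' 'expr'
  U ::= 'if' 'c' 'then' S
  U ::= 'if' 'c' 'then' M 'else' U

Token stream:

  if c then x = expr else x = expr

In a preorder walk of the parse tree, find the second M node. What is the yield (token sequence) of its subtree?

x = expr

[S [M if c then [M x = expr] else [M x = expr]]]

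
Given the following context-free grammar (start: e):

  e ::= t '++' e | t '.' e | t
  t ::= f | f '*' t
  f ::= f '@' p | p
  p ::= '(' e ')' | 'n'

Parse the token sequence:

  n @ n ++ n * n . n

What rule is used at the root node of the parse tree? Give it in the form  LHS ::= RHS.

e ::= t '++' e

[e [t [f [f [p n]] @ [p n]]] ++ [e [t [f [p n]] * [t [f [p n]]]] . [e [t [f [p n]]]]]]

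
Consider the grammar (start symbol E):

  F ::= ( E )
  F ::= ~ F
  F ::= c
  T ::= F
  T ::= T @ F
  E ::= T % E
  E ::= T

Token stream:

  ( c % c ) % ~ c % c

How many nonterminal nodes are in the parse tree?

[E [T [F ( [E [T [F c]] % [E [T [F c]]]] )]] % [E [T [F ~ [F c]]] % [E [T [F c]]]]]

16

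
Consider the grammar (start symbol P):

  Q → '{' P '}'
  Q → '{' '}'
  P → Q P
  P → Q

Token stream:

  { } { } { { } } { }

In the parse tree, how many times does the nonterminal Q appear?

[P [Q { }] [P [Q { }] [P [Q { [P [Q { }]] }] [P [Q { }]]]]]

5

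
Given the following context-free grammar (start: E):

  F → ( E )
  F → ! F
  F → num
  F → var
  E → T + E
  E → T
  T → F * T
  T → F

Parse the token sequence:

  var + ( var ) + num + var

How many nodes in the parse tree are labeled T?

5

[E [T [F var]] + [E [T [F ( [E [T [F var]]] )]] + [E [T [F num]] + [E [T [F var]]]]]]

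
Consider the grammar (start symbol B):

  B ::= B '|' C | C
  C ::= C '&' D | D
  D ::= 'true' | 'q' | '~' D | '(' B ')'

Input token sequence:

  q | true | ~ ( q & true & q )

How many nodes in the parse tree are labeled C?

6

[B [B [B [C [D q]]] | [C [D true]]] | [C [D ~ [D ( [B [C [C [C [D q]] & [D true]] & [D q]]] )]]]]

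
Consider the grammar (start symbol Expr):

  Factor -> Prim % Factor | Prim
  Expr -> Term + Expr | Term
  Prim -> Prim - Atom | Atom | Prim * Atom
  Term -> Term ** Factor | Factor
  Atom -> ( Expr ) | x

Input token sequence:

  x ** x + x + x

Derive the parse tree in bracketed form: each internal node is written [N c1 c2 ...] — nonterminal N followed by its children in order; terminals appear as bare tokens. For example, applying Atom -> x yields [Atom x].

[Expr [Term [Term [Factor [Prim [Atom x]]]] ** [Factor [Prim [Atom x]]]] + [Expr [Term [Factor [Prim [Atom x]]]] + [Expr [Term [Factor [Prim [Atom x]]]]]]]

Expr
Term + Expr
Term ** Factor + Expr
Factor ** Factor + Expr
Prim ** Factor + Expr
Atom ** Factor + Expr
x ** Factor + Expr
x ** Prim + Expr
x ** Atom + Expr
x ** x + Expr
x ** x + Term + Expr
x ** x + Factor + Expr
x ** x + Prim + Expr
x ** x + Atom + Expr
x ** x + x + Expr
x ** x + x + Term
x ** x + x + Factor
x ** x + x + Prim
x ** x + x + Atom
x ** x + x + x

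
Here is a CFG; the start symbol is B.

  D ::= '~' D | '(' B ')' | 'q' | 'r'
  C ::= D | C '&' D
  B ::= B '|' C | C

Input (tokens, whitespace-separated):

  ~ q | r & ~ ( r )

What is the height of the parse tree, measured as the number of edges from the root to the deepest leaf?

[B [B [C [D ~ [D q]]]] | [C [C [D r]] & [D ~ [D ( [B [C [D r]]] )]]]]

7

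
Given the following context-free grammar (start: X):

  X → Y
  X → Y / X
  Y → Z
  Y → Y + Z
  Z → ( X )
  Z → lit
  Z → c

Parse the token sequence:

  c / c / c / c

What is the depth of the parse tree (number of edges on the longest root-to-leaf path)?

6

[X [Y [Z c]] / [X [Y [Z c]] / [X [Y [Z c]] / [X [Y [Z c]]]]]]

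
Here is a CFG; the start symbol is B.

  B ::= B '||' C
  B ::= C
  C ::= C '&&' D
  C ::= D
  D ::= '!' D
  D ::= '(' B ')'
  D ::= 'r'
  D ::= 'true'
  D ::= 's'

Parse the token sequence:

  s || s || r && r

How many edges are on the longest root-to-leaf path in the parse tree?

5

[B [B [B [C [D s]]] || [C [D s]]] || [C [C [D r]] && [D r]]]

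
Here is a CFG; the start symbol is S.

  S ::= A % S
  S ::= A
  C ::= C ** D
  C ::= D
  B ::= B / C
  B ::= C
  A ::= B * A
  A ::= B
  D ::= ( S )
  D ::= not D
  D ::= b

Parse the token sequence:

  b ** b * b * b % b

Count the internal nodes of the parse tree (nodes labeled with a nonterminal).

20

[S [A [B [C [C [D b]] ** [D b]]] * [A [B [C [D b]]] * [A [B [C [D b]]]]]] % [S [A [B [C [D b]]]]]]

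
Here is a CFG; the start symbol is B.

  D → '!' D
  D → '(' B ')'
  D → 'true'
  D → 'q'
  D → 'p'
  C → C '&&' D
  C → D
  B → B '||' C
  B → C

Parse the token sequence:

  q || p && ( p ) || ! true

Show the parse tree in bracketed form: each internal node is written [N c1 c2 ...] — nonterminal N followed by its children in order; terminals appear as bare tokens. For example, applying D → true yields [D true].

B
B || C
B || C || C
C || C || C
D || C || C
q || C || C
q || C && D || C
q || D && D || C
q || p && D || C
q || p && ( B ) || C
q || p && ( C ) || C
q || p && ( D ) || C
q || p && ( p ) || C
q || p && ( p ) || D
q || p && ( p ) || ! D
q || p && ( p ) || ! true

[B [B [B [C [D q]]] || [C [C [D p]] && [D ( [B [C [D p]]] )]]] || [C [D ! [D true]]]]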